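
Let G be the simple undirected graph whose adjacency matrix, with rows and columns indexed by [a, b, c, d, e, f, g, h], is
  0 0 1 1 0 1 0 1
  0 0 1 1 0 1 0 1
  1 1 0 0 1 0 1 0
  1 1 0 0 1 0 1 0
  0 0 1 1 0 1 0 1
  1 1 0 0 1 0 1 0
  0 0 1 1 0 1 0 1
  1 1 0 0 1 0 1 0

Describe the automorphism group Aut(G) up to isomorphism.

(S_4 × S_4) ⋊ Z_2

G is 4-regular and bipartite with parts {a, b, e, g} and {c, d, f, h} (each part is independent and every cross-pair is an edge), so G = K_{4,4}. Aut(K_{4,4}) is the wreath product S_4 ≀ Z_2: permute within each part, then optionally swap the parts; |Aut| = 2·(4!)² = 1152.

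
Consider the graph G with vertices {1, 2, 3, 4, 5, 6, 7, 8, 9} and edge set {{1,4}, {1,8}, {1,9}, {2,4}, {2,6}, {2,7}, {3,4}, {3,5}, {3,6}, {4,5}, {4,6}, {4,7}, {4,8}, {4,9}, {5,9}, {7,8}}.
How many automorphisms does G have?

16

Vertex 4 is the unique vertex of degree 8; the remaining 8 vertices each have degree 3 and induce a cycle, so G is the wheel on 9 vertices with hub 4. With the hub fixed, the remaining symmetry is that of the rim cycle C_8, giving the dihedral group D_8.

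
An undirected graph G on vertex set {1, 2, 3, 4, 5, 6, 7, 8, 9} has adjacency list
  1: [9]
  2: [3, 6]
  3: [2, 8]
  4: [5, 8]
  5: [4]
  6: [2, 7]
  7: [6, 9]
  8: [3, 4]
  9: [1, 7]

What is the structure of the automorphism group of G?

Z_2

The degree sequence is [1, 2, 2, 2, 1, 2, 2, 2, 2]; the two degree-1 vertices 1 and 5 are the ends of a path, so G = P_9. A path has exactly one nontrivial symmetry — reversal — giving Aut(G) of order 2.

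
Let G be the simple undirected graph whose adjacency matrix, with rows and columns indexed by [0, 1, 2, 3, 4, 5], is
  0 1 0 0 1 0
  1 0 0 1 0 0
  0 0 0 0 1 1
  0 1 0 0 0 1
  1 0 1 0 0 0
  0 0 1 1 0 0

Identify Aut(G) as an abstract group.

D_6

Every vertex has degree 2 and the graph is connected, so G is the 6-cycle C_6. C_6 has 6 rotations and 6 reflections, so Aut(C_6) ≅ D_6 of order 12.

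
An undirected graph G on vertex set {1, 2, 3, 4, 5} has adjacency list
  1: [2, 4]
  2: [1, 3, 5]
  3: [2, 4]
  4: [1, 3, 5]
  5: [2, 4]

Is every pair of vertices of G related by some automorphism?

Automorphisms preserve degree, but G has vertices of degree 2 and vertices of degree 3; no automorphism maps one to the other, so G is not vertex-transitive.

No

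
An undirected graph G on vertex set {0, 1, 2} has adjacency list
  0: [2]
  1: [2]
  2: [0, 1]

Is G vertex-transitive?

No

Vertex 2 is the only vertex of degree 2, so every automorphism fixes it; G is not vertex-transitive.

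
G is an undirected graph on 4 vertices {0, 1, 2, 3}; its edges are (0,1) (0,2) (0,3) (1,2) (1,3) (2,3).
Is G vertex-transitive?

All 4 vertices are pairwise adjacent: G = K_4. Any permutation of the 4 vertices preserves K_4, so Aut(K_4) = S_4 of order 4! = 24. This group acts transitively on the 4 vertices.

Yes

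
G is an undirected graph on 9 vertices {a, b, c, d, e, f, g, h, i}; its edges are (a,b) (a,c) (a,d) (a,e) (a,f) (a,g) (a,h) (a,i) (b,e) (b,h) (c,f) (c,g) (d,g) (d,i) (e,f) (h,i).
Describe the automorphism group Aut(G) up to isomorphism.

Vertex a is the unique vertex of degree 8; the remaining 8 vertices each have degree 3 and induce a cycle, so G is the wheel on 9 vertices with hub a. With the hub fixed, the remaining symmetry is that of the rim cycle C_8, giving the dihedral group D_8.

the dihedral group of order 16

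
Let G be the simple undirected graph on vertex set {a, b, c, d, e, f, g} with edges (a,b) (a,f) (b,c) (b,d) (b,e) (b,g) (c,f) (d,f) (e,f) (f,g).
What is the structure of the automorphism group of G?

The vertices split by degree into {b, f} (degree 5) and {a, c, d, e, g} (degree 2); every edge runs between the two parts, so G is the complete bipartite graph K_{2,5}. Automorphisms preserve the bipartition setwise (since the parts differ in size) and act as S_2 × S_5 within it; |Aut| = 240.

S_2 × S_5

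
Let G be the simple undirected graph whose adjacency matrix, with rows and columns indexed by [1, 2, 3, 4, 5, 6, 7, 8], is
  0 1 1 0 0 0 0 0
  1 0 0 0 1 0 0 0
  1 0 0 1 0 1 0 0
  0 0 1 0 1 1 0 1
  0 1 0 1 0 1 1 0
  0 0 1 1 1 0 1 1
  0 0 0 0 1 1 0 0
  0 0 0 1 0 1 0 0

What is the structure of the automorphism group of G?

1

The degree sequence is [2, 2, 3, 4, 4, 5, 2, 2]. Checking the degree-preserving permutations of the vertex set shows that none except the identity preserves every edge, so Aut(G) is trivial.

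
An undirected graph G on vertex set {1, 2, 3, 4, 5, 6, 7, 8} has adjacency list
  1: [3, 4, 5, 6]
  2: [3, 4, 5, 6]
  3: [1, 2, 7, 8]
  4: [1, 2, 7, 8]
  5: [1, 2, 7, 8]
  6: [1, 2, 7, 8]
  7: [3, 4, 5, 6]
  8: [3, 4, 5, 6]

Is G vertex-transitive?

G is 4-regular and bipartite with parts {3, 4, 5, 6} and {1, 2, 7, 8} (each part is independent and every cross-pair is an edge), so G = K_{4,4}. Aut(K_{4,4}) is the wreath product S_4 ≀ Z_2: permute within each part, then optionally swap the parts; |Aut| = 2·(4!)² = 1152. Under this action every vertex can be carried to every other, so G is vertex-transitive.

Yes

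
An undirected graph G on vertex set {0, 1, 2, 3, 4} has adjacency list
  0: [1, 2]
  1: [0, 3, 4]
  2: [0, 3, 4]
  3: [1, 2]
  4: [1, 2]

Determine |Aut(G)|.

12

The vertices split by degree into {1, 2} (degree 3) and {0, 3, 4} (degree 2); every edge runs between the two parts, so G is the complete bipartite graph K_{2,3}. The parts have unequal sizes, so no automorphism swaps them; each part is permuted independently, giving S_2 × S_3 of order 2!·3! = 12.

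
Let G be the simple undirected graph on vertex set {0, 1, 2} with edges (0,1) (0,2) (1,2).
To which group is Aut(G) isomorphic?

Every vertex has degree 2, so G is the complete graph K_3. Any permutation of the 3 vertices preserves K_3, so Aut(K_3) = S_3 of order 3! = 6.

the symmetric group on 3 letters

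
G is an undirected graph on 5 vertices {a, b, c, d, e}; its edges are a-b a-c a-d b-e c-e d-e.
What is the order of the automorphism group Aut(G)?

The vertices split by degree into {a, e} (degree 3) and {b, c, d} (degree 2); every edge runs between the two parts, so G is the complete bipartite graph K_{2,3}. Automorphisms preserve the bipartition setwise (since the parts differ in size) and act as S_2 × S_3 within it; |Aut| = 12.

12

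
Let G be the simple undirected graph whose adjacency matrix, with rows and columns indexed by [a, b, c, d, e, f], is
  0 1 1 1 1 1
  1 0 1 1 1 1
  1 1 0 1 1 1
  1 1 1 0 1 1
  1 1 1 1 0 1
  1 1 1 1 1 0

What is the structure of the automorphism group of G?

Every vertex has degree 5, so G is the complete graph K_6. Any permutation of the 6 vertices preserves K_6, so Aut(K_6) = S_6 of order 6! = 720.

the symmetric group on 6 letters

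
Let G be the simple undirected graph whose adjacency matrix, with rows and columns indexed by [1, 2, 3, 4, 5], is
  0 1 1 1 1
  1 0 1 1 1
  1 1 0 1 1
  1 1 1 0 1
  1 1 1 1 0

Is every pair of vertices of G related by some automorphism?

Yes

Every vertex has degree 4, so G is the complete graph K_5. Every bijection on the vertex set is an automorphism of K_5; hence Aut(K_5) ≅ S_5, order 120. This group acts transitively on the 5 vertices.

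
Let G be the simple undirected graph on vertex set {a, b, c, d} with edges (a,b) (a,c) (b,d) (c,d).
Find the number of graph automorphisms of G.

Every vertex has degree 2 and the graph is connected, so G is the 4-cycle C_4. C_4 has 4 rotations and 4 reflections, so Aut(C_4) ≅ D_4 of order 8.

8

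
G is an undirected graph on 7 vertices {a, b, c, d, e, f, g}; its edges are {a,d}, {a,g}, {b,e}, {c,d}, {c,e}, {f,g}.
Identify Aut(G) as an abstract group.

The degree sequence is [2, 1, 2, 2, 2, 1, 2]; the two degree-1 vertices b and f are the ends of a path, so G = P_7. The only nontrivial automorphism of a path is the end-to-end reflection, so Aut(G) ≅ Z_2.

the cyclic group of order 2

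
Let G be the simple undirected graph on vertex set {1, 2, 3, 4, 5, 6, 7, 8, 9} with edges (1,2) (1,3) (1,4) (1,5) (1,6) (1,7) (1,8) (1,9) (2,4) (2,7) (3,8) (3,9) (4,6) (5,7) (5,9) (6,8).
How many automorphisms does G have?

16

Vertex 1 is the unique vertex of degree 8; the remaining 8 vertices each have degree 3 and induce a cycle, so G is the wheel on 9 vertices with hub 1. Every automorphism fixes the hub and acts on the rim 8-cycle, so Aut(G) ≅ Aut(C_8) = D_8 of order 16.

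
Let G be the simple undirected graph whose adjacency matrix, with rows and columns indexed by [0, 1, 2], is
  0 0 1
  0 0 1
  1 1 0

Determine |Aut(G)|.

The degree sequence is [1, 1, 2]; the two degree-1 vertices 0 and 1 are the ends of a path, so G = P_3. A path has exactly one nontrivial symmetry — reversal — giving Aut(G) of order 2.

2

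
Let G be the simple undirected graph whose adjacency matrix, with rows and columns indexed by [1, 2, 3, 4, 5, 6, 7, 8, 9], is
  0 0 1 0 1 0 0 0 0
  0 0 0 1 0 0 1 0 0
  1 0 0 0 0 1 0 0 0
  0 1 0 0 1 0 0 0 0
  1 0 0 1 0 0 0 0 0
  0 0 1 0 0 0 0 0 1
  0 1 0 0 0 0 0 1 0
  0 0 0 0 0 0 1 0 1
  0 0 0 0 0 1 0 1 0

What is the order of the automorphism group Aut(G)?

18

Every vertex has degree 2 and the graph is connected, so G is the 9-cycle C_9. The automorphisms of the 9-cycle are exactly the symmetries of a regular 9-gon: the dihedral group D_9, |D_9| = 18.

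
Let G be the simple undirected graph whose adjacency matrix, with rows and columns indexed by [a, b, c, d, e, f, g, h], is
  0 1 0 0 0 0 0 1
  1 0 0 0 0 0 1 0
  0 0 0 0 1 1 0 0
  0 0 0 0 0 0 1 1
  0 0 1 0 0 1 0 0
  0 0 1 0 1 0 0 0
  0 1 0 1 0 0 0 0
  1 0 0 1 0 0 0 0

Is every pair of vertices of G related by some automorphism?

No

G has two connected components, {a, b, d, g, h} and {c, e, f}; each is 2-regular, so G = C_5 ⊔ C_3. The orbit of a under Aut(G) is {a, b, d, g, h}, which does not contain c, so G is not vertex-transitive.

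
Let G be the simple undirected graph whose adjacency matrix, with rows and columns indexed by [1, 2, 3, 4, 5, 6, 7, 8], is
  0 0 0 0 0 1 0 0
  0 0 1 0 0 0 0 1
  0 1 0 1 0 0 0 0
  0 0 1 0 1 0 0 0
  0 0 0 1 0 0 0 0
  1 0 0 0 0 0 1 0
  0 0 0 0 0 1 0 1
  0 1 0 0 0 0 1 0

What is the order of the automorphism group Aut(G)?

The degree sequence is [1, 2, 2, 2, 1, 2, 2, 2]; the two degree-1 vertices 1 and 5 are the ends of a path, so G = P_8. The only nontrivial automorphism of a path is the end-to-end reflection, so Aut(G) ≅ Z_2.

2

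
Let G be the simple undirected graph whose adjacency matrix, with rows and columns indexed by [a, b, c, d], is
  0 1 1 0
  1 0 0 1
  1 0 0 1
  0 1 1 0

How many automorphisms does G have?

8

G is 2-regular and bipartite with parts {b, c} and {a, d} (each part is independent and every cross-pair is an edge), so G = K_{2,2}. Each part can be permuted independently (S_2 × S_2) and the two equal-size parts can also be swapped, giving (S_2 × S_2) ⋊ Z_2 of order 2·(2!)² = 8.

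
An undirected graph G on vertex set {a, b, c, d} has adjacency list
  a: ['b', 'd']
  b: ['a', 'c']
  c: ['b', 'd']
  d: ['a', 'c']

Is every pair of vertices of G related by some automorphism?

Yes

Every vertex has degree 2 and the graph is connected, so G is the 4-cycle C_4. C_4 has 4 rotations and 4 reflections, so Aut(C_4) ≅ D_4 of order 8. Under this action every vertex can be carried to every other, so G is vertex-transitive.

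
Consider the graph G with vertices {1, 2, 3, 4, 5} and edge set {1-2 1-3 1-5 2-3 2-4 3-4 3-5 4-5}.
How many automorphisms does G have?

8

Vertex 3 is the unique vertex of degree 4; the remaining 4 vertices each have degree 3 and induce a cycle, so G is the wheel on 5 vertices with hub 3. Every automorphism fixes the hub and acts on the rim 4-cycle, so Aut(G) ≅ Aut(C_4) = D_4 of order 8.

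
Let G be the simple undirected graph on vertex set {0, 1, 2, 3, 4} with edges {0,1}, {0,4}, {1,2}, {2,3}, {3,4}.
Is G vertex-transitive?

G is 2-regular and connected on 5 vertices, i.e. the cycle C_5. C_5 has 5 rotations and 5 reflections, so Aut(C_5) ≅ D_5 of order 10. This group acts transitively on the 5 vertices.

Yes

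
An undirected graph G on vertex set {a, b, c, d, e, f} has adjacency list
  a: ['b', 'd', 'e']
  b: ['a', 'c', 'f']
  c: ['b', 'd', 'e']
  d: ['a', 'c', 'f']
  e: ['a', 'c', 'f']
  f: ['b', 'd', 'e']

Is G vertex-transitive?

Yes

G is 3-regular and bipartite with parts {a, c, f} and {b, d, e} (each part is independent and every cross-pair is an edge), so G = K_{3,3}. Each part can be permuted independently (S_3 × S_3) and the two equal-size parts can also be swapped, giving (S_3 × S_3) ⋊ Z_2 of order 2·(3!)² = 72. Under this action every vertex can be carried to every other, so G is vertex-transitive.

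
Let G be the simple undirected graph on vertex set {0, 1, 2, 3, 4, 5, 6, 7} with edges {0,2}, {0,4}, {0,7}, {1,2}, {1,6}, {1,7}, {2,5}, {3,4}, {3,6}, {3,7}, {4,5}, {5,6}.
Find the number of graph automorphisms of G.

48

G is 3-regular and bipartite on 2^3 = 8 vertices with girth 4; it is the hypercube graph Q_3. The symmetry group of the 3-cube is the hyperoctahedral group B_3 = Z_2 ≀ S_3, of order 2^3·3! = 48.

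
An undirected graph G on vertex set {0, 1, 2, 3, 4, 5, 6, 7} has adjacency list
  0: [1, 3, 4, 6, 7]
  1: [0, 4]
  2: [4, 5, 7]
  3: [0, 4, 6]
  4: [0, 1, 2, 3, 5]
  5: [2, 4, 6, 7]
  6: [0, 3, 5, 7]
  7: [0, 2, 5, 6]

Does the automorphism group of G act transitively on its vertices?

No

Vertex 1 is the only vertex of degree 2, so every automorphism fixes it; G is not vertex-transitive.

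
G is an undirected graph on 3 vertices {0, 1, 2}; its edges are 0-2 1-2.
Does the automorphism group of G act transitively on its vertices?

Vertex 2 is the only vertex of degree 2, so every automorphism fixes it; G is not vertex-transitive.

No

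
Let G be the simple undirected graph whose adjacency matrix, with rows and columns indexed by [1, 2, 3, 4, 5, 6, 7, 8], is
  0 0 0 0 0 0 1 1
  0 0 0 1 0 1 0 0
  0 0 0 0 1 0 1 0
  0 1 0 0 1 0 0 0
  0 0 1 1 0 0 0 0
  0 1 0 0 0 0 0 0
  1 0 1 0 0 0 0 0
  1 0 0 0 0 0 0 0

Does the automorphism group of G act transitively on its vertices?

Automorphisms preserve degree, but G has vertices of degree 1 and vertices of degree 2; no automorphism maps one to the other, so G is not vertex-transitive.

No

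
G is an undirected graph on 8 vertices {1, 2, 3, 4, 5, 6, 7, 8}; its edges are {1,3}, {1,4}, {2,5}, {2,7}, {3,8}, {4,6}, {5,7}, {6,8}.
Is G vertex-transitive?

G has two connected components, {1, 3, 4, 6, 8} and {2, 5, 7}; each is 2-regular, so G = C_5 ⊔ C_3. The orbit of 1 under Aut(G) is {1, 3, 4, 6, 8}, which does not contain 2, so G is not vertex-transitive.

No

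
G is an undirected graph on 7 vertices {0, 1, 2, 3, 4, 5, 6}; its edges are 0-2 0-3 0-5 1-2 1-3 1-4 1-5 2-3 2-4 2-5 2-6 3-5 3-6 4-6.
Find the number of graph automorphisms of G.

The degree sequence is [3, 4, 6, 5, 3, 4, 3]. Checking the degree-preserving permutations of the vertex set shows that none except the identity preserves every edge, so Aut(G) is trivial.

1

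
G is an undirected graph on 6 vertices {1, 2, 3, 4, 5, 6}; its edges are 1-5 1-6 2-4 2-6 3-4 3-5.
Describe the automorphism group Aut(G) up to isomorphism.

D_6

G is 2-regular and connected on 6 vertices, i.e. the cycle C_6. The automorphisms of the 6-cycle are exactly the symmetries of a regular 6-gon: the dihedral group D_6, |D_6| = 12.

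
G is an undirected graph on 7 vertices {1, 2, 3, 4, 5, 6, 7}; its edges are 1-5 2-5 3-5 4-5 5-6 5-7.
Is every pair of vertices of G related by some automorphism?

Vertex 5 is the only vertex of degree 6, so every automorphism fixes it; G is not vertex-transitive.

No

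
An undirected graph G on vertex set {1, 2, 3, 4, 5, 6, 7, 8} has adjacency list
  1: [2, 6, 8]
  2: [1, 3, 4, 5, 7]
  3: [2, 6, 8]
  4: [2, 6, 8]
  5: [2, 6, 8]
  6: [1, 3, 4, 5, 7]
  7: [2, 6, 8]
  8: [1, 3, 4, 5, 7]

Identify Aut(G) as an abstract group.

The vertices split by degree into {2, 6, 8} (degree 5) and {1, 3, 4, 5, 7} (degree 3); every edge runs between the two parts, so G is the complete bipartite graph K_{3,5}. Automorphisms preserve the bipartition setwise (since the parts differ in size) and act as S_5 × S_3 within it; |Aut| = 720.

S_5 × S_3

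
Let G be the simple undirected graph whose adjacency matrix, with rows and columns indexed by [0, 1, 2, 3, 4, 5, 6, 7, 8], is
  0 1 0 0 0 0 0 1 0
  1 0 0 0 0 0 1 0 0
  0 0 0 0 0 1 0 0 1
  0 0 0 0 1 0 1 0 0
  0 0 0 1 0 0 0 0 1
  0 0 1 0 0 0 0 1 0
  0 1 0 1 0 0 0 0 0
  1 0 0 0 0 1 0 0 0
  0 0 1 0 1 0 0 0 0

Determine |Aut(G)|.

Every vertex has degree 2 and the graph is connected, so G is the 9-cycle C_9. The automorphisms of the 9-cycle are exactly the symmetries of a regular 9-gon: the dihedral group D_9, |D_9| = 18.

18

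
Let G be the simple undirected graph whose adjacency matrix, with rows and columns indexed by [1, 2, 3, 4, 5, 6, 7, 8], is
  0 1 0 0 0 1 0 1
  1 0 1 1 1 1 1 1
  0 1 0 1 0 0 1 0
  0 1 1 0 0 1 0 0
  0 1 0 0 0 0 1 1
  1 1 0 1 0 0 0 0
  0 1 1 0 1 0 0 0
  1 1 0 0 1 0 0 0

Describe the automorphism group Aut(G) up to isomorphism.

D_7

Vertex 2 is the unique vertex of degree 7; the remaining 7 vertices each have degree 3 and induce a cycle, so G is the wheel on 8 vertices with hub 2. With the hub fixed, the remaining symmetry is that of the rim cycle C_7, giving the dihedral group D_7.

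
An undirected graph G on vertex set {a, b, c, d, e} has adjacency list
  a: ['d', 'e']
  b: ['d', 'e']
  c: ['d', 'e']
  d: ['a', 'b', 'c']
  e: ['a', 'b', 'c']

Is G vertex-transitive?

Automorphisms preserve degree, but G has vertices of degree 2 and vertices of degree 3; no automorphism maps one to the other, so G is not vertex-transitive.

No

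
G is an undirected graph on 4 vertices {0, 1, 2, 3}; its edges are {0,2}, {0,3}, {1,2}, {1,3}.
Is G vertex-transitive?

Yes

Every vertex has degree 2 and the graph is connected, so G is the 4-cycle C_4. C_4 has 4 rotations and 4 reflections, so Aut(C_4) ≅ D_4 of order 8. Under this action every vertex can be carried to every other, so G is vertex-transitive.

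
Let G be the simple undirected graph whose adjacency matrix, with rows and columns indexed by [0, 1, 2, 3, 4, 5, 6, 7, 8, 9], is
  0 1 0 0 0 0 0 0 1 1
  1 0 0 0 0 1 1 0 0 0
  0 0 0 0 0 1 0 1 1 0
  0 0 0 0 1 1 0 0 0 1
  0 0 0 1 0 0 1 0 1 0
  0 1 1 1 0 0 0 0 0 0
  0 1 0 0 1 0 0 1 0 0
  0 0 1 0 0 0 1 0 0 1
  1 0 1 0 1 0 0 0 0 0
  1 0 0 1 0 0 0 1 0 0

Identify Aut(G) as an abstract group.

G is 3-regular on 10 vertices with no triangles and no 4-cycles (girth 5): this is the Petersen graph. It is a classical fact that the Petersen graph has automorphism group S_5 (order 120), arising from its description as the Kneser graph K(5,2).

S_5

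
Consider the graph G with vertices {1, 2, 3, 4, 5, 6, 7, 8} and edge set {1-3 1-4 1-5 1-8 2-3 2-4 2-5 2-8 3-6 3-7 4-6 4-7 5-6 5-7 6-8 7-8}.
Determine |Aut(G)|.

G is 4-regular and bipartite with parts {1, 2, 6, 7} and {3, 4, 5, 8} (each part is independent and every cross-pair is an edge), so G = K_{4,4}. Aut(K_{4,4}) is the wreath product S_4 ≀ Z_2: permute within each part, then optionally swap the parts; |Aut| = 2·(4!)² = 1152.

1152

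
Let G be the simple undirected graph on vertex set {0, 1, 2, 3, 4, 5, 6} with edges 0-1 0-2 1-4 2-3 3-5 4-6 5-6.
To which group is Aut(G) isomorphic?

D_7

Every vertex has degree 2 and the graph is connected, so G is the 7-cycle C_7. C_7 has 7 rotations and 7 reflections, so Aut(C_7) ≅ D_7 of order 14.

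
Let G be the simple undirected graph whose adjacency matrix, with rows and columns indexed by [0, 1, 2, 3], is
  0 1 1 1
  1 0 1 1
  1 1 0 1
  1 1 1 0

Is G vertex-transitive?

All 4 vertices are pairwise adjacent: G = K_4. Every bijection on the vertex set is an automorphism of K_4; hence Aut(K_4) ≅ S_4, order 24. This group acts transitively on the 4 vertices.

Yes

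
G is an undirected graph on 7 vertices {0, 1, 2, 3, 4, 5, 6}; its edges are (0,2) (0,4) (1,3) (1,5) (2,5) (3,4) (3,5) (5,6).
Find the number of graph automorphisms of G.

Degrees alone do not determine every vertex (e.g. 0 and 1 both have degree 2), but their neighbour-degree multisets differ: N(0) has degrees [2, 2] while N(1) has degrees [3, 4]. Repeating this refinement separates all vertices, so the only automorphism is the identity.

1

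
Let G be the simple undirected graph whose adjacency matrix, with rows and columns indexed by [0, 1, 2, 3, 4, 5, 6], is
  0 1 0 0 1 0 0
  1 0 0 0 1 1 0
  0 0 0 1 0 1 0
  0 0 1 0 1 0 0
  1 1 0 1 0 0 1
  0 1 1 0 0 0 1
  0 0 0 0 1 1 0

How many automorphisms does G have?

1

The degree sequence is [2, 3, 2, 2, 4, 3, 2]. Checking the degree-preserving permutations of the vertex set shows that none except the identity preserves every edge, so Aut(G) is trivial.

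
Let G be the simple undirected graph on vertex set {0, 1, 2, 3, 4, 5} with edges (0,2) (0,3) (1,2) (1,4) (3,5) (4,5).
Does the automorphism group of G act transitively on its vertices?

Yes

Every vertex has degree 2 and the graph is connected, so G is the 6-cycle C_6. The automorphisms of the 6-cycle are exactly the symmetries of a regular 6-gon: the dihedral group D_6, |D_6| = 12. Under this action every vertex can be carried to every other, so G is vertex-transitive.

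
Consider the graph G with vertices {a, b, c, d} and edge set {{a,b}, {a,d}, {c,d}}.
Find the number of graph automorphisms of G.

2

The degree sequence is [2, 1, 1, 2]; the two degree-1 vertices b and c are the ends of a path, so G = P_4. A path has exactly one nontrivial symmetry — reversal — giving Aut(G) of order 2.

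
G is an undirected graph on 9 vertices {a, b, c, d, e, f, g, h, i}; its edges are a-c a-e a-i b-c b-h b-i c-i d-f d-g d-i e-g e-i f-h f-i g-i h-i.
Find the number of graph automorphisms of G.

16

Vertex i is the unique vertex of degree 8; the remaining 8 vertices each have degree 3 and induce a cycle, so G is the wheel on 9 vertices with hub i. With the hub fixed, the remaining symmetry is that of the rim cycle C_8, giving the dihedral group D_8.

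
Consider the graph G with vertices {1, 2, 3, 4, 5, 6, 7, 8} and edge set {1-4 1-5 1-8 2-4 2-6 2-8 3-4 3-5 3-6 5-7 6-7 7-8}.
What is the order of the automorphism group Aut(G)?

48

G is 3-regular and bipartite on 2^3 = 8 vertices with girth 4; it is the hypercube graph Q_3. Aut(Q_3) consists of the signed permutations of the 3 coordinate axes: 3! permutations times 2^3 sign flips, so |Aut| = 2^3·3! = 48.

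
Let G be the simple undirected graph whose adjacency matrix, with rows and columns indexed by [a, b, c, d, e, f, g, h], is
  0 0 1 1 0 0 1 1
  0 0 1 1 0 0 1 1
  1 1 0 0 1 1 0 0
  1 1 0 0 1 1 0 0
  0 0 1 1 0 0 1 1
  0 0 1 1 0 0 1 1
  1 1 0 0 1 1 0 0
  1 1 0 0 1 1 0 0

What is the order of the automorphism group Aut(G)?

G is 4-regular and bipartite with parts {c, d, g, h} and {a, b, e, f} (each part is independent and every cross-pair is an edge), so G = K_{4,4}. Each part can be permuted independently (S_4 × S_4) and the two equal-size parts can also be swapped, giving (S_4 × S_4) ⋊ Z_2 of order 2·(4!)² = 1152.

1152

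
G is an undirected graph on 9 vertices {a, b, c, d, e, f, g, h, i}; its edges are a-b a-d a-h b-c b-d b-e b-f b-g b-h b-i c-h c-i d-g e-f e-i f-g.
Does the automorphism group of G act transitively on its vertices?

No

Vertex b is the only vertex of degree 8, so every automorphism fixes it; G is not vertex-transitive.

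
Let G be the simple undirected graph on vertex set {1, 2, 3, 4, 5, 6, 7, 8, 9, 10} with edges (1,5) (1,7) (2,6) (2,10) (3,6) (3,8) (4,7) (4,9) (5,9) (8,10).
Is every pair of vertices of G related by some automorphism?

G has two connected components, {2, 3, 6, 8, 10} and {1, 4, 5, 7, 9}; each is 2-regular, so G = C_5 ⊔ C_5. With two isomorphic components, Aut(G) = Aut(C_5) ≀ S_2 = (D_5 × D_5) ⋊ Z_2: permute each cycle by D_5, then optionally swap the two cycles. Order 2·(2·5)² = 200. Under this action every vertex can be carried to every other, so G is vertex-transitive.

Yes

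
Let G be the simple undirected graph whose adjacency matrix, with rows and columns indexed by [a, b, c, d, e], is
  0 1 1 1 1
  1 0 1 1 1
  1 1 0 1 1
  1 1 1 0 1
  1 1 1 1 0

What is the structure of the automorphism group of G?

Every vertex has degree 4, so G is the complete graph K_5. Any permutation of the 5 vertices preserves K_5, so Aut(K_5) = S_5 of order 5! = 120.

S_5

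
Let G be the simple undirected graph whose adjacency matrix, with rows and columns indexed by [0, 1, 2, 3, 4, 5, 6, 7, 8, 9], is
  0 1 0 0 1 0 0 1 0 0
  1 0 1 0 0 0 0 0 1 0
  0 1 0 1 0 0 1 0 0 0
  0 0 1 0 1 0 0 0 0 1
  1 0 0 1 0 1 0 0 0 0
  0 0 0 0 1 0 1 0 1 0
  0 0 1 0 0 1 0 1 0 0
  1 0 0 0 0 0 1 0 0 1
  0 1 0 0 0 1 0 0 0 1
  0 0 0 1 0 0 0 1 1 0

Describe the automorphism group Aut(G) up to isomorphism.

G is 3-regular on 10 vertices with no triangles and no 4-cycles (girth 5): this is the Petersen graph. It is a classical fact that the Petersen graph has automorphism group S_5 (order 120), arising from its description as the Kneser graph K(5,2).

S_5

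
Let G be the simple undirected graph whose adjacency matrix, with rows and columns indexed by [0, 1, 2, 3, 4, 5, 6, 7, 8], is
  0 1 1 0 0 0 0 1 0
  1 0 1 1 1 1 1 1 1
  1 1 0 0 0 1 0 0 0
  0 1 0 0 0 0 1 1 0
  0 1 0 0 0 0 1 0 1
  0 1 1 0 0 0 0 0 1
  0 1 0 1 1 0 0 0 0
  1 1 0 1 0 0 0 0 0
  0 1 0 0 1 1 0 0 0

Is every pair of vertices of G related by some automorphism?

No

Vertex 1 is the only vertex of degree 8, so every automorphism fixes it; G is not vertex-transitive.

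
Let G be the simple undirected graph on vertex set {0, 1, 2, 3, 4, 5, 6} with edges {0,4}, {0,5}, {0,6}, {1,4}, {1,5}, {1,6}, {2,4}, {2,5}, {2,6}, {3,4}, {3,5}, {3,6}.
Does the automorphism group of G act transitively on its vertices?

Automorphisms preserve degree, but G has vertices of degree 3 and vertices of degree 4; no automorphism maps one to the other, so G is not vertex-transitive.

No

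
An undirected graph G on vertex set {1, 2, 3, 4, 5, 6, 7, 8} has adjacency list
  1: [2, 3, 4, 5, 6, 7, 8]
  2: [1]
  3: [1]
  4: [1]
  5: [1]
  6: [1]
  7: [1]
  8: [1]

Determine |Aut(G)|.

5040

Vertex 1 has degree 7 and every other vertex has degree 1, so G is the star K_{1,7} with centre 1. The 7 leaves are pairwise interchangeable while the centre is fixed, giving Aut(G) = S_7.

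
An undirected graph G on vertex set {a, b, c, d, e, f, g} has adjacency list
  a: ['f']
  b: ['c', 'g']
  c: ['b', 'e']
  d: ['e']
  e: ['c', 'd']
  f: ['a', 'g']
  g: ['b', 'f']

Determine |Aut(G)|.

The degree sequence is [1, 2, 2, 1, 2, 2, 2]; the two degree-1 vertices a and d are the ends of a path, so G = P_7. A path has exactly one nontrivial symmetry — reversal — giving Aut(G) of order 2.

2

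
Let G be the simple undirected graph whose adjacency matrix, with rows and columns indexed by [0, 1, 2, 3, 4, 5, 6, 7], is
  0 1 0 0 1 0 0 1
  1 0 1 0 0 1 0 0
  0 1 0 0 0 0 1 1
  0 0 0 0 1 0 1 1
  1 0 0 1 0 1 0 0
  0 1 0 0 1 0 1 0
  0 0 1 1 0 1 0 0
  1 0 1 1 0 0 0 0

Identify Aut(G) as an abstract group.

Z_2^3 ⋊ S_3

G is 3-regular and bipartite on 2^3 = 8 vertices with girth 4; it is the hypercube graph Q_3. The symmetry group of the 3-cube is the hyperoctahedral group B_3 = Z_2 ≀ S_3, of order 2^3·3! = 48.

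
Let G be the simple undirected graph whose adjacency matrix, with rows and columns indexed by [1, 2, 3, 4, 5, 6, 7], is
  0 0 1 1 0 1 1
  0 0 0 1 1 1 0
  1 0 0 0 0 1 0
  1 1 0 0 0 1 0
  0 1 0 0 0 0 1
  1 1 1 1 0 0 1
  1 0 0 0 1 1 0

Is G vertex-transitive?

No

Vertex 1 is the only vertex of degree 4, so every automorphism fixes it; G is not vertex-transitive.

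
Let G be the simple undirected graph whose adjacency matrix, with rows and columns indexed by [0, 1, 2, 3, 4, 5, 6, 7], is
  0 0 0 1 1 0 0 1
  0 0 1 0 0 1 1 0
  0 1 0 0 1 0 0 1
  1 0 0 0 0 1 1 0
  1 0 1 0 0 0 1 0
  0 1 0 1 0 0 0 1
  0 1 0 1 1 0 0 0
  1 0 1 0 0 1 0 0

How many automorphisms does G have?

G is 3-regular and bipartite on 2^3 = 8 vertices with girth 4; it is the hypercube graph Q_3. The symmetry group of the 3-cube is the hyperoctahedral group B_3 = Z_2 ≀ S_3, of order 2^3·3! = 48.

48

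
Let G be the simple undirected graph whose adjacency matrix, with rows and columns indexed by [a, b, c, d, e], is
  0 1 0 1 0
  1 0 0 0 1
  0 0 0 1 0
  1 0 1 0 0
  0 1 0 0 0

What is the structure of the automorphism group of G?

Z_2

The degree sequence is [2, 2, 1, 2, 1]; the two degree-1 vertices c and e are the ends of a path, so G = P_5. A path has exactly one nontrivial symmetry — reversal — giving Aut(G) of order 2.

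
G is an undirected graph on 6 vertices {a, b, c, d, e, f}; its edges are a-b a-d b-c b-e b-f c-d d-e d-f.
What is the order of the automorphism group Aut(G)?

48

The vertices split by degree into {b, d} (degree 4) and {a, c, e, f} (degree 2); every edge runs between the two parts, so G is the complete bipartite graph K_{2,4}. The parts have unequal sizes, so no automorphism swaps them; each part is permuted independently, giving S_2 × S_4 of order 2!·4! = 48.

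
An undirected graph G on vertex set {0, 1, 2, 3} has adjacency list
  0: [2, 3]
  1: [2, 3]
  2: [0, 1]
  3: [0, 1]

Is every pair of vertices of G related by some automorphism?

Yes

G is 2-regular and bipartite with parts {2, 3} and {0, 1} (each part is independent and every cross-pair is an edge), so G = K_{2,2}. Aut(K_{2,2}) is the wreath product S_2 ≀ Z_2: permute within each part, then optionally swap the parts; |Aut| = 2·(2!)² = 8. This group acts transitively on the 4 vertices.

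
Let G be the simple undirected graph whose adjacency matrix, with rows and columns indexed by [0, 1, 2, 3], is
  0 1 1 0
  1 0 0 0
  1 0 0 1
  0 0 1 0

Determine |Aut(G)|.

2

The degree sequence is [2, 1, 2, 1]; the two degree-1 vertices 1 and 3 are the ends of a path, so G = P_4. The only nontrivial automorphism of a path is the end-to-end reflection, so Aut(G) ≅ Z_2.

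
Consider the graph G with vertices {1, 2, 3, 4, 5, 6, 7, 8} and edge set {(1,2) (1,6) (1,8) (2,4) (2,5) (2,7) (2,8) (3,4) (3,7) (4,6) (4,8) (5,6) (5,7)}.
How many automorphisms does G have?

The degree sequence is [3, 5, 2, 4, 3, 3, 3, 3]. Checking the degree-preserving permutations of the vertex set shows that none except the identity preserves every edge, so Aut(G) is trivial.

1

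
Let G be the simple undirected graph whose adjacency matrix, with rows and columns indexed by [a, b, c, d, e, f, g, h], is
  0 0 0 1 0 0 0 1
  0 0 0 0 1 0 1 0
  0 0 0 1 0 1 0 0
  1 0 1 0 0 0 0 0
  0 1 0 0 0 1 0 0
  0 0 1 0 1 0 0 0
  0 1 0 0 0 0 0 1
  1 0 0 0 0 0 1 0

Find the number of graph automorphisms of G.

16

G is 2-regular and connected on 8 vertices, i.e. the cycle C_8. The automorphisms of the 8-cycle are exactly the symmetries of a regular 8-gon: the dihedral group D_8, |D_8| = 16.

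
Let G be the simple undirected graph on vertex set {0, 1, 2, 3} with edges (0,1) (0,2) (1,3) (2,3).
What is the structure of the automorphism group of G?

Z_2^2 ⋊ S_2

G is 2-regular and bipartite on 2^2 = 4 vertices with girth 4; it is the hypercube graph Q_2. The symmetry group of the 2-cube is the hyperoctahedral group B_2 = Z_2 ≀ S_2, of order 2^2·2! = 8.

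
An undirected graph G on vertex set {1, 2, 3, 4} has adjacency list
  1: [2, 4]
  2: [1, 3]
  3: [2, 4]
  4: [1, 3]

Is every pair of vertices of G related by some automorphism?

Yes

G is 2-regular and connected on 4 vertices, i.e. the cycle C_4. The automorphisms of the 4-cycle are exactly the symmetries of a regular 4-gon: the dihedral group D_4, |D_4| = 8. Under this action every vertex can be carried to every other, so G is vertex-transitive.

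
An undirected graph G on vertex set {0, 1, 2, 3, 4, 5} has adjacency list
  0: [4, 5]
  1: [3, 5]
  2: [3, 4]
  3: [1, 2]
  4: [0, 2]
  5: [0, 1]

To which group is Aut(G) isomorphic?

D_6

Every vertex has degree 2 and the graph is connected, so G is the 6-cycle C_6. C_6 has 6 rotations and 6 reflections, so Aut(C_6) ≅ D_6 of order 12.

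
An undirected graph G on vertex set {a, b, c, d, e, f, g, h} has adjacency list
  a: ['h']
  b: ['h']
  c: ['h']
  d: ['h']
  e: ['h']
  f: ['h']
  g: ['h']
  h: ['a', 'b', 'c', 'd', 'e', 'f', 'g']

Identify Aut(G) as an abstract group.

Vertex h has degree 7 and every other vertex has degree 1, so G is the star K_{1,7} with centre h. The 7 leaves are pairwise interchangeable while the centre is fixed, giving Aut(G) = S_7.

S_7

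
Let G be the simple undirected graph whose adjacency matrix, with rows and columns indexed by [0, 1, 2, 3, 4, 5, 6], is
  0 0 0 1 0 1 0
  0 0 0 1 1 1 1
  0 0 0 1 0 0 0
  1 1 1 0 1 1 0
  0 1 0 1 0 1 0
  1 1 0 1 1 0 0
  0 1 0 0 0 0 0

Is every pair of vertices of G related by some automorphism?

Vertex 0 is the only vertex of degree 2, so every automorphism fixes it; G is not vertex-transitive.

No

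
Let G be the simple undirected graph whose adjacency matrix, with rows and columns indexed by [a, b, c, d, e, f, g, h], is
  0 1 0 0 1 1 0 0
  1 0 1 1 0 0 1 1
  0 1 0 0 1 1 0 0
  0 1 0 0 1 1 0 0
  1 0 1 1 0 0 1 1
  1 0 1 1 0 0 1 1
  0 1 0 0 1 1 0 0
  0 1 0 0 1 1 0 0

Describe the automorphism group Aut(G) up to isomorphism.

The vertices split by degree into {b, e, f} (degree 5) and {a, c, d, g, h} (degree 3); every edge runs between the two parts, so G is the complete bipartite graph K_{3,5}. The parts have unequal sizes, so no automorphism swaps them; each part is permuted independently, giving S_3 × S_5 of order 3!·5! = 720.

S_3 × S_5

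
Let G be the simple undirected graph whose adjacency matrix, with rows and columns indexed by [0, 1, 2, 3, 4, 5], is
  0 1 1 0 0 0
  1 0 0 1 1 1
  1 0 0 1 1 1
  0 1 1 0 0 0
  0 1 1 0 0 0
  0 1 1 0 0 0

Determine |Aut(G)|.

48

The vertices split by degree into {1, 2} (degree 4) and {0, 3, 4, 5} (degree 2); every edge runs between the two parts, so G is the complete bipartite graph K_{2,4}. The parts have unequal sizes, so no automorphism swaps them; each part is permuted independently, giving S_4 × S_2 of order 4!·2! = 48.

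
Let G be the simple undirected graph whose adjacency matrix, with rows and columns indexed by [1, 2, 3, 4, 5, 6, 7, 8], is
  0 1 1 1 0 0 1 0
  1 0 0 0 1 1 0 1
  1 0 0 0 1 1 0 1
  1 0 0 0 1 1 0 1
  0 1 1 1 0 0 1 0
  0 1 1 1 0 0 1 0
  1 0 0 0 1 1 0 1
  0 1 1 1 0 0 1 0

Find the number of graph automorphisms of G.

1152

G is 4-regular and bipartite with parts {2, 3, 4, 7} and {1, 5, 6, 8} (each part is independent and every cross-pair is an edge), so G = K_{4,4}. Each part can be permuted independently (S_4 × S_4) and the two equal-size parts can also be swapped, giving (S_4 × S_4) ⋊ Z_2 of order 2·(4!)² = 1152.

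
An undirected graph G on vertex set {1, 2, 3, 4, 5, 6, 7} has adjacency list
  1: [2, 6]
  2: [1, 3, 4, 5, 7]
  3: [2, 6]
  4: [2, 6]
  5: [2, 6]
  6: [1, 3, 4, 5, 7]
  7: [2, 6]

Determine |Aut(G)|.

240

The vertices split by degree into {2, 6} (degree 5) and {1, 3, 4, 5, 7} (degree 2); every edge runs between the two parts, so G is the complete bipartite graph K_{2,5}. Automorphisms preserve the bipartition setwise (since the parts differ in size) and act as S_5 × S_2 within it; |Aut| = 240.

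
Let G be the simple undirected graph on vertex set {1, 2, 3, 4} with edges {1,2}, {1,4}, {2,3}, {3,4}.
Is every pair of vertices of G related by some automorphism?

G is 2-regular and bipartite on 2^2 = 4 vertices with girth 4; it is the hypercube graph Q_2. Aut(Q_2) consists of the signed permutations of the 2 coordinate axes: 2! permutations times 2^2 sign flips, so |Aut| = 2^2·2! = 8. Under this action every vertex can be carried to every other, so G is vertex-transitive.

Yes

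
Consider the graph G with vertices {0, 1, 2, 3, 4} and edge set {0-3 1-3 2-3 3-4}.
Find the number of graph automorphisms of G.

24

Vertex 3 has degree 4 and every other vertex has degree 1, so G is the star K_{1,4} with centre 3. The 4 leaves are pairwise interchangeable while the centre is fixed, giving Aut(G) = S_4.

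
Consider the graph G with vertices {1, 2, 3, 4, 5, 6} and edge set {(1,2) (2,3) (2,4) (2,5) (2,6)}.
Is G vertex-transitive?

No

Vertex 2 is the only vertex of degree 5, so every automorphism fixes it; G is not vertex-transitive.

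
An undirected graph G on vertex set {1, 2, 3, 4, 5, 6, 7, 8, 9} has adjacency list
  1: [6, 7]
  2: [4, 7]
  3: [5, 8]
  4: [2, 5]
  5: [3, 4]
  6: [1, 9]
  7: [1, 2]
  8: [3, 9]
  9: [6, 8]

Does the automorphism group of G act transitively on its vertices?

Every vertex has degree 2 and the graph is connected, so G is the 9-cycle C_9. The automorphisms of the 9-cycle are exactly the symmetries of a regular 9-gon: the dihedral group D_9, |D_9| = 18. This group acts transitively on the 9 vertices.

Yes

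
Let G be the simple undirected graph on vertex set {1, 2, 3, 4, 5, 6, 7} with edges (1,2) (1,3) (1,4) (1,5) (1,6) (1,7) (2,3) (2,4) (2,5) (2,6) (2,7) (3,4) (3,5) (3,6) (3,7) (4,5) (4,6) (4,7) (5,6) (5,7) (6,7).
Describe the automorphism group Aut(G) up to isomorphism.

the symmetric group on 7 letters

All 7 vertices are pairwise adjacent: G = K_7. Any permutation of the 7 vertices preserves K_7, so Aut(K_7) = S_7 of order 7! = 5040.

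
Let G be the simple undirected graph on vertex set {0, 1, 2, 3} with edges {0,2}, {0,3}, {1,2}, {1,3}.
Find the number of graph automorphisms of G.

8

G is 2-regular and connected on 4 vertices, i.e. the cycle C_4. The automorphisms of the 4-cycle are exactly the symmetries of a regular 4-gon: the dihedral group D_4, |D_4| = 8.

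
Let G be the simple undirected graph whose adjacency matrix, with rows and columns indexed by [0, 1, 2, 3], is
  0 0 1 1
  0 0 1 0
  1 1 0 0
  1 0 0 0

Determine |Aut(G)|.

The degree sequence is [2, 1, 2, 1]; the two degree-1 vertices 1 and 3 are the ends of a path, so G = P_4. The only nontrivial automorphism of a path is the end-to-end reflection, so Aut(G) ≅ Z_2.

2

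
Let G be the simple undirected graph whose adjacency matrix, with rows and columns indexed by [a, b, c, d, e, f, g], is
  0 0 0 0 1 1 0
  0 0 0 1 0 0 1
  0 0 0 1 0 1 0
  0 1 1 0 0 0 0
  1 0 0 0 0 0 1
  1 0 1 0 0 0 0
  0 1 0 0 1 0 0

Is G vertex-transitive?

Yes

Every vertex has degree 2 and the graph is connected, so G is the 7-cycle C_7. The automorphisms of the 7-cycle are exactly the symmetries of a regular 7-gon: the dihedral group D_7, |D_7| = 14. This group acts transitively on the 7 vertices.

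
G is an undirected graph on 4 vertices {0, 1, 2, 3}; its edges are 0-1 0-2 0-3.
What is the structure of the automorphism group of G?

the symmetric group on 3 letters

Vertex 0 has degree 3 and every other vertex has degree 1, so G is the star K_{1,3} with centre 0. Any automorphism fixes the centre and permutes the 3 leaves freely, so Aut(G) ≅ S_3 of order 3! = 6.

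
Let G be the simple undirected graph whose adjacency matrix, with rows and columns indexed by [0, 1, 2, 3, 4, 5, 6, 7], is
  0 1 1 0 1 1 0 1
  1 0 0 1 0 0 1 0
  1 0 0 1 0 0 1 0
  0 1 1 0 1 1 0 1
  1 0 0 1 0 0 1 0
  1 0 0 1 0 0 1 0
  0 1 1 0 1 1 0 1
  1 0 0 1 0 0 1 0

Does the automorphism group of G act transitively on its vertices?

No

Automorphisms preserve degree, but G has vertices of degree 3 and vertices of degree 5; no automorphism maps one to the other, so G is not vertex-transitive.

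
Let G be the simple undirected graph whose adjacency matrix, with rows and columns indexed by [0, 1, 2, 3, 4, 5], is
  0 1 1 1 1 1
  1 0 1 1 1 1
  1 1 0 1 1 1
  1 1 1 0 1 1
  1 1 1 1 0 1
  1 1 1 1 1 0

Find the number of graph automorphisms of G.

Every vertex has degree 5, so G is the complete graph K_6. Any permutation of the 6 vertices preserves K_6, so Aut(K_6) = S_6 of order 6! = 720.

720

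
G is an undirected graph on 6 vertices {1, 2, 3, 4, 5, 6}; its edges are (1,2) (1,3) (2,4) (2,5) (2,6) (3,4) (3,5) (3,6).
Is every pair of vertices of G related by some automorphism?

No

Automorphisms preserve degree, but G has vertices of degree 2 and vertices of degree 4; no automorphism maps one to the other, so G is not vertex-transitive.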